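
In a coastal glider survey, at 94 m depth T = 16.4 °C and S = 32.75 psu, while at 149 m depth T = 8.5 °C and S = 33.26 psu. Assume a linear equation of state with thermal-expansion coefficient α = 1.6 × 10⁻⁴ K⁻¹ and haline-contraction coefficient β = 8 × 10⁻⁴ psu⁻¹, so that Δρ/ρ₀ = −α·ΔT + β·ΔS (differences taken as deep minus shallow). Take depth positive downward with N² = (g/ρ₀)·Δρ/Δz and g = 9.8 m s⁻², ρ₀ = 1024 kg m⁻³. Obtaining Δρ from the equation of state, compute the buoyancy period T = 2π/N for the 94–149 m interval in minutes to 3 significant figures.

6.07 min

ΔT = -7.9 K, ΔS = +0.51 psu (deep − shallow).
Δρ/ρ₀ = −αΔT + βΔS = 1.264 × 10⁻³ + 4.08 × 10⁻⁴ = 1.672 × 10⁻³, so Δρ ≈ 1.712 kg m⁻³.
N² = (g/ρ₀)·Δρ/Δz = g·(Δρ/ρ₀)/Δz = 9.8 × 1.672 × 10⁻³ / 55 = 2.9792 × 10⁻⁴ s⁻².
N = √(2.9792 × 10⁻⁴) = 0.017260 rad s⁻¹ → T = 2π/N = 364.03 s = 6.0672 min ≈ 6.07 min.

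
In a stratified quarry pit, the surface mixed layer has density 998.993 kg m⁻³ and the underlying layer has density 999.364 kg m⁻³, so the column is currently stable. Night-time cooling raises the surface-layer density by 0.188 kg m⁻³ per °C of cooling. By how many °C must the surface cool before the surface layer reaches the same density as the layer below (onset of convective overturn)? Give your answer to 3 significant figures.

Density deficit of the surface layer: 999.364 − 998.993 = 0.371 kg m⁻³.
Required change = 0.371 / 0.188 = 1.97 °C.

1.97 °C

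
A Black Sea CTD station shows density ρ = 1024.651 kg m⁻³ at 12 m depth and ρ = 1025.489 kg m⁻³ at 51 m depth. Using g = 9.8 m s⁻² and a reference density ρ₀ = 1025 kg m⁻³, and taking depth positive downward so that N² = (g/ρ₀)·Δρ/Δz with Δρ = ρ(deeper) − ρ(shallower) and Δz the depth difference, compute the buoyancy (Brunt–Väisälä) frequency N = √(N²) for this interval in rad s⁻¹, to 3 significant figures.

0.0143 rad s⁻¹

Δρ = 1025.489 − 1024.651 = 0.838 kg m⁻³ over Δz = 51 − 12 = 39 m.
N² = (9.8/1025) × (0.838/39) = 2.0544 × 10⁻⁴ s⁻².
N = √(2.0544 × 10⁻⁴) = 0.014333 rad s⁻¹ ≈ 0.0143 rad s⁻¹.
N² > 0, so the interval is statically stable.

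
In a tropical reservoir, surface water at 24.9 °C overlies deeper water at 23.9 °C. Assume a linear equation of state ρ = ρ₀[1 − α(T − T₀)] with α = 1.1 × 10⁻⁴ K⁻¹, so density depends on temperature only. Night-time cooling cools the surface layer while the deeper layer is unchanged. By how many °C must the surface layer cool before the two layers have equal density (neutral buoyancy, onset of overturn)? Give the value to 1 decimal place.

1.0 °C

With temperature the only control, equal density requires T_surf′ = T_deep.
T_surf′ = 23.9 °C.
Cooling required: 24.9 − 23.9 = 1.0 °C.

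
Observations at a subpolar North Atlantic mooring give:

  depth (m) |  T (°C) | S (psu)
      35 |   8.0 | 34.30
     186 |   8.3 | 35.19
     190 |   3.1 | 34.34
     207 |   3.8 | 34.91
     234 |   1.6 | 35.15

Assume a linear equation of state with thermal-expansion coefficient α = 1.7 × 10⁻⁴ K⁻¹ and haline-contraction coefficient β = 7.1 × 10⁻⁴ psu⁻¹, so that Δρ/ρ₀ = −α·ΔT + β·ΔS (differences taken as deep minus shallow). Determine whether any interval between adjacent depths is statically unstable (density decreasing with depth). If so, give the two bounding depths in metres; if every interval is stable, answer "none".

none

Evaluate Δρ/ρ₀ = −αΔT + βΔS across each adjacent pair:
  35–186 m: −αΔT+βΔS = −(1.7 × 10⁻⁴)(+0.3)+(7.1 × 10⁻⁴)(+0.89) = 5.8 × 10⁻⁴ → stable
  186–190 m: −αΔT+βΔS = −(1.7 × 10⁻⁴)(-5.2)+(7.1 × 10⁻⁴)(-0.85) = 2.8 × 10⁻⁴ → stable
  190–207 m: −αΔT+βΔS = −(1.7 × 10⁻⁴)(+0.7)+(7.1 × 10⁻⁴)(+0.57) = 2.9 × 10⁻⁴ → stable
  207–234 m: −αΔT+βΔS = −(1.7 × 10⁻⁴)(-2.2)+(7.1 × 10⁻⁴)(+0.24) = 5.4 × 10⁻⁴ → stable
Every interval has Δρ > 0: the column is stably stratified throughout.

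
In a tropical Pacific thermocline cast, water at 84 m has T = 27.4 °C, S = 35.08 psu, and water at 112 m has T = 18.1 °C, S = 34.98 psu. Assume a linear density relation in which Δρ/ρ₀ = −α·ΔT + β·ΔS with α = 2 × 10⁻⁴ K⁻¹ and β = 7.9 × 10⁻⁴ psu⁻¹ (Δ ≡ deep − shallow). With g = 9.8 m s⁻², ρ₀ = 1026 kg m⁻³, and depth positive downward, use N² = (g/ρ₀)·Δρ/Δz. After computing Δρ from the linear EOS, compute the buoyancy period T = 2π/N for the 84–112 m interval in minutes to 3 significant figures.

4.19 min

ΔT = -9.3 K, ΔS = -0.10 psu (deep − shallow).
Δρ/ρ₀ = −αΔT + βΔS = 1.86 × 10⁻³ − 7.90 × 10⁻⁵ = 1.781 × 10⁻³, so Δρ ≈ 1.827 kg m⁻³.
N² = (g/ρ₀)·Δρ/Δz = g·(Δρ/ρ₀)/Δz = 9.8 × 1.781 × 10⁻³ / 28 = 6.2335 × 10⁻⁴ s⁻².
N = √(6.2335 × 10⁻⁴) = 0.024967 rad s⁻¹ → T = 2π/N = 251.66 s = 4.1943 min ≈ 4.19 min.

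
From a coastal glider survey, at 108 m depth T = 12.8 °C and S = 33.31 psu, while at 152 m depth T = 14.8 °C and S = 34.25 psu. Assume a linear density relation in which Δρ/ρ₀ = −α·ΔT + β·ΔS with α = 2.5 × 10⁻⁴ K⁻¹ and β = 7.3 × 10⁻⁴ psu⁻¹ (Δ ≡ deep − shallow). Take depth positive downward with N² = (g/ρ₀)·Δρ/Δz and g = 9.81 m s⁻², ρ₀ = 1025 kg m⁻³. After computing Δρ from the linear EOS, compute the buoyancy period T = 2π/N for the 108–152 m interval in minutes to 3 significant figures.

ΔT = +2.0 K, ΔS = +0.94 psu (deep − shallow).
Δρ/ρ₀ = −αΔT + βΔS = -5.00 × 10⁻⁴ + 6.862 × 10⁻⁴ = 1.862 × 10⁻⁴, so Δρ ≈ 0.1909 kg m⁻³.
N² = (g/ρ₀)·Δρ/Δz = g·(Δρ/ρ₀)/Δz = 9.81 × 1.862 × 10⁻⁴ / 44 = 4.1514 × 10⁻⁵ s⁻².
N = √(4.1514 × 10⁻⁵) = 6.4431 × 10⁻³ rad s⁻¹ → T = 2π/N = 975.18 s = 16.253 min ≈ 16.3 min.

16.3 min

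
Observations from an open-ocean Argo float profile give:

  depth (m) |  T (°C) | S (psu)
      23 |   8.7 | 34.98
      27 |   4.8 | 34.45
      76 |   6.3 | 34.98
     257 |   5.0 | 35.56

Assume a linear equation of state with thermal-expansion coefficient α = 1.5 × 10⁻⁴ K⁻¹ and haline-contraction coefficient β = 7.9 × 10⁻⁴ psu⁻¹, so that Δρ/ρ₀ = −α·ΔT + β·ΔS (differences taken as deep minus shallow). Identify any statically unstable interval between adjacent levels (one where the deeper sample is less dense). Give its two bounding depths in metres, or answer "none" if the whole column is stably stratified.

Evaluate Δρ/ρ₀ = −αΔT + βΔS across each adjacent pair:
  23–27 m: −αΔT+βΔS = −(1.5 × 10⁻⁴)(-3.9)+(7.9 × 10⁻⁴)(-0.53) = 1.7 × 10⁻⁴ → stable
  27–76 m: −αΔT+βΔS = −(1.5 × 10⁻⁴)(+1.5)+(7.9 × 10⁻⁴)(+0.53) = 1.9 × 10⁻⁴ → stable
  76–257 m: −αΔT+βΔS = −(1.5 × 10⁻⁴)(-1.3)+(7.9 × 10⁻⁴)(+0.58) = 6.5 × 10⁻⁴ → stable
Every interval has Δρ > 0: the column is stably stratified throughout.

none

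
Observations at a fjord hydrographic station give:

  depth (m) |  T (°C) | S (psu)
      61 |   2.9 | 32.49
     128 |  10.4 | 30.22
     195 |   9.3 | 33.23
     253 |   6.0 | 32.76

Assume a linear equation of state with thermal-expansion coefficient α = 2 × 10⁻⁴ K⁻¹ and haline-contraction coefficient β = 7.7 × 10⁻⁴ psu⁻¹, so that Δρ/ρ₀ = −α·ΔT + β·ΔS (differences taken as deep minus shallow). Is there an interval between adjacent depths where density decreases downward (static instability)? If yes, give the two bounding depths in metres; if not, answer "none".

61–128 m

Evaluate Δρ/ρ₀ = −αΔT + βΔS across each adjacent pair:
  61–128 m: −αΔT+βΔS = −(2 × 10⁻⁴)(+7.5)+(7.7 × 10⁻⁴)(-2.27) = -3.2 × 10⁻³ → UNSTABLE
  128–195 m: −αΔT+βΔS = −(2 × 10⁻⁴)(-1.1)+(7.7 × 10⁻⁴)(+3.01) = 2.5 × 10⁻³ → stable
  195–253 m: −αΔT+βΔS = −(2 × 10⁻⁴)(-3.3)+(7.7 × 10⁻⁴)(-0.47) = 3.0 × 10⁻⁴ → stable
The 61–128 m interval has Δρ < 0: lighter water underlies denser water.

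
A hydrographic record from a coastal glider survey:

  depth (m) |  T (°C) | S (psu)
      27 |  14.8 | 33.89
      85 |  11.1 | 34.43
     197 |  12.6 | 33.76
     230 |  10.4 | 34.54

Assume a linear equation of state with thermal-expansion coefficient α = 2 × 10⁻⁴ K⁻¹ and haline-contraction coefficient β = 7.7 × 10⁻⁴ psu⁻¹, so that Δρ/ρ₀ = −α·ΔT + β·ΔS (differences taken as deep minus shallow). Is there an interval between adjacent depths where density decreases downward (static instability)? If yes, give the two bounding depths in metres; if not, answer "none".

Evaluate Δρ/ρ₀ = −αΔT + βΔS across each adjacent pair:
  27–85 m: −αΔT+βΔS = −(2 × 10⁻⁴)(-3.7)+(7.7 × 10⁻⁴)(+0.54) = 1.2 × 10⁻³ → stable
  85–197 m: −αΔT+βΔS = −(2 × 10⁻⁴)(+1.5)+(7.7 × 10⁻⁴)(-0.67) = -8.2 × 10⁻⁴ → UNSTABLE
  197–230 m: −αΔT+βΔS = −(2 × 10⁻⁴)(-2.2)+(7.7 × 10⁻⁴)(+0.78) = 1.0 × 10⁻³ → stable
The 85–197 m interval has Δρ < 0: lighter water underlies denser water.

85–197 m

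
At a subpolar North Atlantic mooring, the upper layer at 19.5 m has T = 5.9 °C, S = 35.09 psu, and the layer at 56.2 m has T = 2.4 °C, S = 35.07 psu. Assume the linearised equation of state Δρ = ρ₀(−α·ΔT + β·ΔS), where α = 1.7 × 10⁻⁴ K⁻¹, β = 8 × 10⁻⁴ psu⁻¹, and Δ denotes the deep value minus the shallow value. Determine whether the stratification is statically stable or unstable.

stable

ΔT = 2.4 − 5.9 = -3.5 K and ΔS = 35.07 − 35.09 = -0.02 psu (deep − shallow).
−αΔT = 5.95 × 10⁻⁴; βΔS = -1.60 × 10⁻⁵; sum Δρ/ρ₀ = 5.79 × 10⁻⁴.
Δρ/ρ₀ > 0, so Δρ > 0: deeper water is denser → statically stable.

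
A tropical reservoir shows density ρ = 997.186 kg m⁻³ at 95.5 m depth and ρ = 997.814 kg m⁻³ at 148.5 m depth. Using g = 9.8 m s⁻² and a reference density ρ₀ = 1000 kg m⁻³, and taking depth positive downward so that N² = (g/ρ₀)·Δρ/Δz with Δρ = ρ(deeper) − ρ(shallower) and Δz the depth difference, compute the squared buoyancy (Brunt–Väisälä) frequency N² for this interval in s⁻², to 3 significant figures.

1.16 × 10⁻⁴ s⁻²

Δρ = 997.814 − 997.186 = 0.628 kg m⁻³ over Δz = 148.5 − 95.5 = 53 m.
N² = (9.8/1000) × (0.628/53) = 1.1612 × 10⁻⁴ s⁻² ≈ 1.16 × 10⁻⁴ s⁻².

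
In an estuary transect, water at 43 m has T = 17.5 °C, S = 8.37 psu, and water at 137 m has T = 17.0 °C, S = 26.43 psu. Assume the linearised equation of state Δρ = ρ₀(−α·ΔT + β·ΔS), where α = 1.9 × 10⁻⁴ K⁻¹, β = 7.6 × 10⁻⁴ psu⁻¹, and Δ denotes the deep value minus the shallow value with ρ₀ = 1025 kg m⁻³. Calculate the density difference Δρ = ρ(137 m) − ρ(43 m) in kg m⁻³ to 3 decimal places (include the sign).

ΔT = -0.5 K, ΔS = +18.06 psu (deep − shallow).
Δρ/ρ₀ = −(1.9 × 10⁻⁴)(-0.5) + (7.6 × 10⁻⁴)(+18.06) = 0.0138206.
Δρ = 1025 × (0.0138206) = +14.166 kg m⁻³.
Positive Δρ: denser below, stable.

+14.166 kg m⁻³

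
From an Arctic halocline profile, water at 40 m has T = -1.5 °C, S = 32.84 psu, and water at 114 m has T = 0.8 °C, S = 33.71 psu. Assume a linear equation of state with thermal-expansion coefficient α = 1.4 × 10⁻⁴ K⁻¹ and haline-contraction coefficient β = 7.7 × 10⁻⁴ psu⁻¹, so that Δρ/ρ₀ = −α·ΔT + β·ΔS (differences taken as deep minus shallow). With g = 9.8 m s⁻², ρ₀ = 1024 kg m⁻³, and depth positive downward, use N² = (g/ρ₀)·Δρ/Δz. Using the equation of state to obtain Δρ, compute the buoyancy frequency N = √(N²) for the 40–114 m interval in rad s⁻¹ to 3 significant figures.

6.79 × 10⁻³ rad s⁻¹

ΔT = +2.3 K, ΔS = +0.87 psu (deep − shallow).
Δρ/ρ₀ = −αΔT + βΔS = -3.22 × 10⁻⁴ + 6.699 × 10⁻⁴ = 3.479 × 10⁻⁴, so Δρ ≈ 0.3562 kg m⁻³.
N² = (g/ρ₀)·Δρ/Δz = g·(Δρ/ρ₀)/Δz = 9.8 × 3.479 × 10⁻⁴ / 74 = 4.6073 × 10⁻⁵ s⁻².
N = √(4.6073 × 10⁻⁵) = 6.7877 × 10⁻³ rad s⁻¹ ≈ 6.79 × 10⁻³ rad s⁻¹.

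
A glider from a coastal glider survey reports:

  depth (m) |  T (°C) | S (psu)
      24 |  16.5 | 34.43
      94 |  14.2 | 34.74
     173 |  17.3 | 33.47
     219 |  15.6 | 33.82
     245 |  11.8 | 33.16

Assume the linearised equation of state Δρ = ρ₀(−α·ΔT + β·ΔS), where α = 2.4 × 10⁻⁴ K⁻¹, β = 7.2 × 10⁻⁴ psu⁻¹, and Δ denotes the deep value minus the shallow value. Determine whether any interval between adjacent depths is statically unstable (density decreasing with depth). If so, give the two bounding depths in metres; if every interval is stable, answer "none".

Evaluate Δρ/ρ₀ = −αΔT + βΔS across each adjacent pair:
  24–94 m: −αΔT+βΔS = −(2.4 × 10⁻⁴)(-2.3)+(7.2 × 10⁻⁴)(+0.31) = 7.8 × 10⁻⁴ → stable
  94–173 m: −αΔT+βΔS = −(2.4 × 10⁻⁴)(+3.1)+(7.2 × 10⁻⁴)(-1.27) = -1.7 × 10⁻³ → UNSTABLE
  173–219 m: −αΔT+βΔS = −(2.4 × 10⁻⁴)(-1.7)+(7.2 × 10⁻⁴)(+0.35) = 6.6 × 10⁻⁴ → stable
  219–245 m: −αΔT+βΔS = −(2.4 × 10⁻⁴)(-3.8)+(7.2 × 10⁻⁴)(-0.66) = 4.4 × 10⁻⁴ → stable
The 94–173 m interval has Δρ < 0: lighter water underlies denser water.

94–173 m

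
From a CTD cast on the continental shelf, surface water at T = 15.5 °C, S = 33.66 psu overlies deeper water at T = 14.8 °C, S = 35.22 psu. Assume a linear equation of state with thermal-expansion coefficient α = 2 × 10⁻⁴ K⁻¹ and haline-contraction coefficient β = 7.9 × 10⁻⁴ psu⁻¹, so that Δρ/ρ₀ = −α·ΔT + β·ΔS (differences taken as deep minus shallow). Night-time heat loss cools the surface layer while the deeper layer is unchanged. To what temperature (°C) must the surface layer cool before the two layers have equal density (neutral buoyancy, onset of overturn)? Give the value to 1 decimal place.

Neutral buoyancy requires Δρ = 0, i.e. −α(T_deep − T_surf′) + β(S_deep − S_surf) = 0.
T_surf′ = T_deep − (β/α)·ΔS = 14.8 − (7.9 × 10⁻⁴/2 × 10⁻⁴)·(+1.56) = 8.638 °C.
Cooling required: 15.5 − (8.638) = 6.862 °C.

8.6 °C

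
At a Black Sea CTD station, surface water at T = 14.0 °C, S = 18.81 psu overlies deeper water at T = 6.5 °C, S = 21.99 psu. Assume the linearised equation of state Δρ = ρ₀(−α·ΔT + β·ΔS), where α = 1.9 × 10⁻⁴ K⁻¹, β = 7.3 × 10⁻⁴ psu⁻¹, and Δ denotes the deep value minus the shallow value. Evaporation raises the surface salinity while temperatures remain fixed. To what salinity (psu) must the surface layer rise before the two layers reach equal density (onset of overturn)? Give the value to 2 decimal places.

23.94 psu

Neutral buoyancy requires −α(T_deep − T_surf) + β(S_deep − S_surf′) = 0.
S_surf′ = S_deep − (α/β)·ΔT = 21.99 − (1.9 × 10⁻⁴/7.3 × 10⁻⁴)·(-7.5) = 23.9421 psu.
Increase required: 23.9421 − 18.81 = 5.1321 psu.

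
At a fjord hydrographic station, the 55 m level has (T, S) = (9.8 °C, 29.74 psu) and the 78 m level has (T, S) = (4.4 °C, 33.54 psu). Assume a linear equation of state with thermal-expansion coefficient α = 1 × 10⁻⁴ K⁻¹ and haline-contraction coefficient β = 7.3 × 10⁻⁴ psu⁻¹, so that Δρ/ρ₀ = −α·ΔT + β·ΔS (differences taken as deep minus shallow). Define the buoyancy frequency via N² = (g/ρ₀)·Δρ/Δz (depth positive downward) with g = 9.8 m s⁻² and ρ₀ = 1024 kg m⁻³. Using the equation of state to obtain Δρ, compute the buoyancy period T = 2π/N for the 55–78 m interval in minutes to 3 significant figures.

2.79 min

ΔT = -5.4 K, ΔS = +3.80 psu (deep − shallow).
Δρ/ρ₀ = −αΔT + βΔS = 5.40 × 10⁻⁴ + 2.774 × 10⁻³ = 3.314 × 10⁻³, so Δρ ≈ 3.394 kg m⁻³.
N² = (g/ρ₀)·Δρ/Δz = g·(Δρ/ρ₀)/Δz = 9.8 × 3.314 × 10⁻³ / 23 = 1.4121 × 10⁻³ s⁻².
N = √(1.4121 × 10⁻³) = 0.037578 rad s⁻¹ → T = 2π/N = 167.20 s = 2.7867 min ≈ 2.79 min.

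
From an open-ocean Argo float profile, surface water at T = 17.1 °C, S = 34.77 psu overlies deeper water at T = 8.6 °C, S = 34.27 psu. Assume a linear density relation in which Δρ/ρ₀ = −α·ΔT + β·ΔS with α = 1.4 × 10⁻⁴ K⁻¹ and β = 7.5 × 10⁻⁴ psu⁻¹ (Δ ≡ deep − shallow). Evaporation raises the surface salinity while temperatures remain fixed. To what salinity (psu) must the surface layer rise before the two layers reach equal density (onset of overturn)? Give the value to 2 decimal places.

Neutral buoyancy requires −α(T_deep − T_surf) + β(S_deep − S_surf′) = 0.
S_surf′ = S_deep − (α/β)·ΔT = 34.27 − (1.4 × 10⁻⁴/7.5 × 10⁻⁴)·(-8.5) = 35.8567 psu.
Increase required: 35.8567 − 34.77 = 1.0867 psu.

35.86 psu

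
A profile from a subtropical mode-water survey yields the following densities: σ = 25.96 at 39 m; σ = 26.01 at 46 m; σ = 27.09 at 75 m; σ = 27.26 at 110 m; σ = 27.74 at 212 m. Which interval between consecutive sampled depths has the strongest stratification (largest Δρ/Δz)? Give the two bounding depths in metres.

46–75 m

Compute the density gradient over each adjacent pair:
  39–46 m: Δρ/Δz = 0.05/7 = 7.1 × 10⁻³ kg m⁻⁴
  46–75 m: Δρ/Δz = 1.08/29 = 0.037 kg m⁻⁴
  75–110 m: Δρ/Δz = 0.17/35 = 4.9 × 10⁻³ kg m⁻⁴
  110–212 m: Δρ/Δz = 0.48/102 = 4.7 × 10⁻³ kg m⁻⁴
The largest gradient is in the 46–75 m interval — the pycnocline.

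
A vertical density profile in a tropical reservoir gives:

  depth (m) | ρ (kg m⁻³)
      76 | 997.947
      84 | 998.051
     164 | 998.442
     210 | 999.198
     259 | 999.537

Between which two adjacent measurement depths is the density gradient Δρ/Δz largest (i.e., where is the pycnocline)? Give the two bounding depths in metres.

164–210 m

Compute the density gradient over each adjacent pair:
  76–84 m: Δρ/Δz = 0.104/8 = 0.013 kg m⁻⁴
  84–164 m: Δρ/Δz = 0.391/80 = 4.9 × 10⁻³ kg m⁻⁴
  164–210 m: Δρ/Δz = 0.756/46 = 0.016 kg m⁻⁴
  210–259 m: Δρ/Δz = 0.339/49 = 6.9 × 10⁻³ kg m⁻⁴
The largest gradient is in the 164–210 m interval — the pycnocline.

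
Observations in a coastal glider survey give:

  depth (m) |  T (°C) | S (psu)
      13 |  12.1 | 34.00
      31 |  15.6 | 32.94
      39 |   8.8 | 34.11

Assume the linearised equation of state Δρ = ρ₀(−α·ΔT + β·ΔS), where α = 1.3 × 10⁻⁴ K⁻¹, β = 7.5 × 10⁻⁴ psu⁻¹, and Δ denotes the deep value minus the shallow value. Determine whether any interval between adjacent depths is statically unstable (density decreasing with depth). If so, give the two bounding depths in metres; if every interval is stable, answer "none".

Evaluate Δρ/ρ₀ = −αΔT + βΔS across each adjacent pair:
  13–31 m: −αΔT+βΔS = −(1.3 × 10⁻⁴)(+3.5)+(7.5 × 10⁻⁴)(-1.06) = -1.3 × 10⁻³ → UNSTABLE
  31–39 m: −αΔT+βΔS = −(1.3 × 10⁻⁴)(-6.8)+(7.5 × 10⁻⁴)(+1.17) = 1.8 × 10⁻³ → stable
The 13–31 m interval has Δρ < 0: lighter water underlies denser water.

13–31 m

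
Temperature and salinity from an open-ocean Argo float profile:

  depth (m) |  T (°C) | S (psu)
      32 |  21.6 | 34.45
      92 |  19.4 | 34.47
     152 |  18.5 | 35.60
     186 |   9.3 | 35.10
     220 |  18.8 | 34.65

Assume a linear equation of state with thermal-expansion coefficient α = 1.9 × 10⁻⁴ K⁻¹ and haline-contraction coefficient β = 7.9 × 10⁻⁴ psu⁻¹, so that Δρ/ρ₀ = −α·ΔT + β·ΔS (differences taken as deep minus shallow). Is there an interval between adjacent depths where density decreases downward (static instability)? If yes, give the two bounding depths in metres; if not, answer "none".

Evaluate Δρ/ρ₀ = −αΔT + βΔS across each adjacent pair:
  32–92 m: −αΔT+βΔS = −(1.9 × 10⁻⁴)(-2.2)+(7.9 × 10⁻⁴)(+0.02) = 4.3 × 10⁻⁴ → stable
  92–152 m: −αΔT+βΔS = −(1.9 × 10⁻⁴)(-0.9)+(7.9 × 10⁻⁴)(+1.13) = 1.1 × 10⁻³ → stable
  152–186 m: −αΔT+βΔS = −(1.9 × 10⁻⁴)(-9.2)+(7.9 × 10⁻⁴)(-0.50) = 1.4 × 10⁻³ → stable
  186–220 m: −αΔT+βΔS = −(1.9 × 10⁻⁴)(+9.5)+(7.9 × 10⁻⁴)(-0.45) = -2.2 × 10⁻³ → UNSTABLE
The 186–220 m interval has Δρ < 0: lighter water underlies denser water.

186–220 m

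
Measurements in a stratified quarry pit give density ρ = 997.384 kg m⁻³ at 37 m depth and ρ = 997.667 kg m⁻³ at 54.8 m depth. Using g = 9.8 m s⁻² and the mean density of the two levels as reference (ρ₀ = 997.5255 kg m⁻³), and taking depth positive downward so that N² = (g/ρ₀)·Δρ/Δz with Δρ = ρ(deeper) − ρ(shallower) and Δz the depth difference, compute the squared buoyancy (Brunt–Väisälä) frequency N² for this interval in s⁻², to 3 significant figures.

1.56 × 10⁻⁴ s⁻²

Δρ = 997.667 − 997.384 = 0.283 kg m⁻³ over Δz = 54.8 − 37 = 17.8 m.
N² = (9.8/997.5255) × (0.283/17.8) = 1.5620 × 10⁻⁴ s⁻² ≈ 1.56 × 10⁻⁴ s⁻².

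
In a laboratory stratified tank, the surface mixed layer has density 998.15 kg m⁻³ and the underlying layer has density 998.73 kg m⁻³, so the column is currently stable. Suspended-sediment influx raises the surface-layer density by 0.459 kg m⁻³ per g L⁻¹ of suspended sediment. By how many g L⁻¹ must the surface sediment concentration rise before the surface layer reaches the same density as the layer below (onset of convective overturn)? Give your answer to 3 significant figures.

1.26 g L⁻¹

Density deficit of the surface layer: 998.73 − 998.15 = 0.58 kg m⁻³.
Required change = 0.58 / 0.459 = 1.26 g L⁻¹.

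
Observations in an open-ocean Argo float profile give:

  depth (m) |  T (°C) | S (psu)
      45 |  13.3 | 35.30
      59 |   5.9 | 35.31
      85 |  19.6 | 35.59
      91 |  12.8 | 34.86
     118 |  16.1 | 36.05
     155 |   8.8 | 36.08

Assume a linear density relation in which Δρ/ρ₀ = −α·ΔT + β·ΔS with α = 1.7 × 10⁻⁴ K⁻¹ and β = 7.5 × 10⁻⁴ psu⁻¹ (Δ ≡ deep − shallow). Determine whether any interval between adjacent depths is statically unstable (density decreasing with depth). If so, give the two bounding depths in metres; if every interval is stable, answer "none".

59–85 m

Evaluate Δρ/ρ₀ = −αΔT + βΔS across each adjacent pair:
  45–59 m: −αΔT+βΔS = −(1.7 × 10⁻⁴)(-7.4)+(7.5 × 10⁻⁴)(+0.01) = 1.3 × 10⁻³ → stable
  59–85 m: −αΔT+βΔS = −(1.7 × 10⁻⁴)(+13.7)+(7.5 × 10⁻⁴)(+0.28) = -2.1 × 10⁻³ → UNSTABLE
  85–91 m: −αΔT+βΔS = −(1.7 × 10⁻⁴)(-6.8)+(7.5 × 10⁻⁴)(-0.73) = 6.1 × 10⁻⁴ → stable
  91–118 m: −αΔT+βΔS = −(1.7 × 10⁻⁴)(+3.3)+(7.5 × 10⁻⁴)(+1.19) = 3.3 × 10⁻⁴ → stable
  118–155 m: −αΔT+βΔS = −(1.7 × 10⁻⁴)(-7.3)+(7.5 × 10⁻⁴)(+0.03) = 1.3 × 10⁻³ → stable
The 59–85 m interval has Δρ < 0: lighter water underlies denser water.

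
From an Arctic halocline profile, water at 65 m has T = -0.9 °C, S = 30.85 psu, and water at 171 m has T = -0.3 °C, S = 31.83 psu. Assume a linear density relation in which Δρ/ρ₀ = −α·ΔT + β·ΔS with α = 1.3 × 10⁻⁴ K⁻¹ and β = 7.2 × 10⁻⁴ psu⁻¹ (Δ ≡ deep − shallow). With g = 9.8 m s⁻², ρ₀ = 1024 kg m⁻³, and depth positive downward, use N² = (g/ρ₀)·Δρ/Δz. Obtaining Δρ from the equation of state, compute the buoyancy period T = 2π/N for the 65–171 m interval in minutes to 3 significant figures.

13.7 min

ΔT = +0.6 K, ΔS = +0.98 psu (deep − shallow).
Δρ/ρ₀ = −αΔT + βΔS = -7.80 × 10⁻⁵ + 7.056 × 10⁻⁴ = 6.276 × 10⁻⁴, so Δρ ≈ 0.6427 kg m⁻³.
N² = (g/ρ₀)·Δρ/Δz = g·(Δρ/ρ₀)/Δz = 9.8 × 6.276 × 10⁻⁴ / 106 = 5.8023 × 10⁻⁵ s⁻².
N = √(5.8023 × 10⁻⁵) = 7.6173 × 10⁻³ rad s⁻¹ → T = 2π/N = 824.86 s = 13.748 min ≈ 13.7 min.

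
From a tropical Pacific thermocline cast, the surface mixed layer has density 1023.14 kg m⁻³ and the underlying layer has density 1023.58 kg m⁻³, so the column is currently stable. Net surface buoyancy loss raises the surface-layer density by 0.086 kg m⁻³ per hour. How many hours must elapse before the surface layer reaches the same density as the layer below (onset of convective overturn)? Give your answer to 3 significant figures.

5.12 hours

Density deficit of the surface layer: 1023.58 − 1023.14 = 0.44 kg m⁻³.
Required change = 0.44 / 0.086 = 5.12 hours.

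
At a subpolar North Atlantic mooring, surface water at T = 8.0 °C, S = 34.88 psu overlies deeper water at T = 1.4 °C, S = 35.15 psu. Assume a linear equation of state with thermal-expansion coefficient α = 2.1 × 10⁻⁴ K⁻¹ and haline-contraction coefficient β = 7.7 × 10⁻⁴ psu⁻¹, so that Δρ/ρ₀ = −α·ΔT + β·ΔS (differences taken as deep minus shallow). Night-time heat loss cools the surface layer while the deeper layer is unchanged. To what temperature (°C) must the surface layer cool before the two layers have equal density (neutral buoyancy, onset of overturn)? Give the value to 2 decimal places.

Neutral buoyancy requires Δρ = 0, i.e. −α(T_deep − T_surf′) + β(S_deep − S_surf) = 0.
T_surf′ = T_deep − (β/α)·ΔS = 1.4 − (7.7 × 10⁻⁴/2.1 × 10⁻⁴)·(+0.27) = 0.4100 °C.
Cooling required: 8.0 − (0.4100) = 7.5900 °C.

0.41 °C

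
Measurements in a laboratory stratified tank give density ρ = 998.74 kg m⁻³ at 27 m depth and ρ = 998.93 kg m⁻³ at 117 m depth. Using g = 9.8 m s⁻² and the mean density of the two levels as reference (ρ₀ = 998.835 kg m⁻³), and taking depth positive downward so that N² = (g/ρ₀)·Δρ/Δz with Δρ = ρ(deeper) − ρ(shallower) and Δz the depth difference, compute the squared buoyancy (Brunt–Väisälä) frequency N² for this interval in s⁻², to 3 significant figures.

Δρ = 998.93 − 998.74 = 0.19 kg m⁻³ over Δz = 117 − 27 = 90 m.
N² = (9.8/998.835) × (0.19/90) = 2.0713 × 10⁻⁵ s⁻² ≈ 2.07 × 10⁻⁵ s⁻².

2.07 × 10⁻⁵ s⁻²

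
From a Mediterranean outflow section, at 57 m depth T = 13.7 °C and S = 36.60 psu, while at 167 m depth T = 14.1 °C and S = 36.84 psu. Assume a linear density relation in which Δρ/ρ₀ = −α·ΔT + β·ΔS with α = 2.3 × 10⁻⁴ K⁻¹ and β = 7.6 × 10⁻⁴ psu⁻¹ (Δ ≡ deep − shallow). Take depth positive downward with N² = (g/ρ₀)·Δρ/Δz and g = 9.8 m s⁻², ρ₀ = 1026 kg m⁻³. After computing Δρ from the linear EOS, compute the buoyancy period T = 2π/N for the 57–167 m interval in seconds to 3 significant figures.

ΔT = +0.4 K, ΔS = +0.24 psu (deep − shallow).
Δρ/ρ₀ = −αΔT + βΔS = -9.20 × 10⁻⁵ + 1.824 × 10⁻⁴ = 9.04 × 10⁻⁵, so Δρ ≈ 0.09275 kg m⁻³.
N² = (g/ρ₀)·Δρ/Δz = g·(Δρ/ρ₀)/Δz = 9.8 × 9.04 × 10⁻⁵ / 110 = 8.0538 × 10⁻⁶ s⁻².
N = √(8.0538 × 10⁻⁶) = 2.8379 × 10⁻³ rad s⁻¹ → T = 2π/N = 2.2140 × 10³ s ≈ 2.21 × 10³ s.

2.21 × 10³ s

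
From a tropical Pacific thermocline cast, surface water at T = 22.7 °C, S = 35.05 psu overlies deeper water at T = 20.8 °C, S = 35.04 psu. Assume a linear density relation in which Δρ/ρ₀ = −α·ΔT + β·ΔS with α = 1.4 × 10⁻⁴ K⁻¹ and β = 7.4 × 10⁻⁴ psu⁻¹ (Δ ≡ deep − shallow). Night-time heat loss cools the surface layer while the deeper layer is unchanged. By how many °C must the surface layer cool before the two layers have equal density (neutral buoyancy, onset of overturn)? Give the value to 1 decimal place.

Neutral buoyancy requires Δρ = 0, i.e. −α(T_deep − T_surf′) + β(S_deep − S_surf) = 0.
T_surf′ = T_deep − (β/α)·ΔS = 20.8 − (7.4 × 10⁻⁴/1.4 × 10⁻⁴)·(-0.01) = 20.853 °C.
Cooling required: 22.7 − (20.853) = 1.847 °C.

1.8 °C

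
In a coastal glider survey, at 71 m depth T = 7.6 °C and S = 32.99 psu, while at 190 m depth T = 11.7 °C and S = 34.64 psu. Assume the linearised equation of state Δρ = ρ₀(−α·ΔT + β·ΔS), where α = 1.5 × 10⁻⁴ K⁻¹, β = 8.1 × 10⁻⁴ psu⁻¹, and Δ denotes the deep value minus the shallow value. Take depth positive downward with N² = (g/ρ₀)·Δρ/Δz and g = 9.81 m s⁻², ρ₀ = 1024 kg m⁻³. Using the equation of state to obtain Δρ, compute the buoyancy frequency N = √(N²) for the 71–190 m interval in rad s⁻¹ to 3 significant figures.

ΔT = +4.1 K, ΔS = +1.65 psu (deep − shallow).
Δρ/ρ₀ = −αΔT + βΔS = -6.15 × 10⁻⁴ + 1.3365 × 10⁻³ = 7.215 × 10⁻⁴, so Δρ ≈ 0.7388 kg m⁻³.
N² = (g/ρ₀)·Δρ/Δz = g·(Δρ/ρ₀)/Δz = 9.81 × 7.215 × 10⁻⁴ / 119 = 5.9478 × 10⁻⁵ s⁻².
N = √(5.9478 × 10⁻⁵) = 7.7122 × 10⁻³ rad s⁻¹ ≈ 7.71 × 10⁻³ rad s⁻¹.

7.71 × 10⁻³ rad s⁻¹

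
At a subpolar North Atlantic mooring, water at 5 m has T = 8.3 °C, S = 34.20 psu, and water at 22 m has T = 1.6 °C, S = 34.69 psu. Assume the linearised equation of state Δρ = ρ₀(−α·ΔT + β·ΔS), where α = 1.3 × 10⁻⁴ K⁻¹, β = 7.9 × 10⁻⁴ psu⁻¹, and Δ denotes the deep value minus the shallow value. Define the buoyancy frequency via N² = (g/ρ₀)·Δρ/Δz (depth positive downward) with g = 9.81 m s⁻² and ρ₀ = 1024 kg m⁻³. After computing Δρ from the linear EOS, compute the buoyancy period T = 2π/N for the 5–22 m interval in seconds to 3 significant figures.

ΔT = -6.7 K, ΔS = +0.49 psu (deep − shallow).
Δρ/ρ₀ = −αΔT + βΔS = 8.71 × 10⁻⁴ + 3.871 × 10⁻⁴ = 1.2581 × 10⁻³, so Δρ ≈ 1.288 kg m⁻³.
N² = (g/ρ₀)·Δρ/Δz = g·(Δρ/ρ₀)/Δz = 9.81 × 1.2581 × 10⁻³ / 17 = 7.2600 × 10⁻⁴ s⁻².
N = √(7.2600 × 10⁻⁴) = 0.026944 rad s⁻¹ → T = 2π/N = 233.19 s ≈ 233 s.

233 s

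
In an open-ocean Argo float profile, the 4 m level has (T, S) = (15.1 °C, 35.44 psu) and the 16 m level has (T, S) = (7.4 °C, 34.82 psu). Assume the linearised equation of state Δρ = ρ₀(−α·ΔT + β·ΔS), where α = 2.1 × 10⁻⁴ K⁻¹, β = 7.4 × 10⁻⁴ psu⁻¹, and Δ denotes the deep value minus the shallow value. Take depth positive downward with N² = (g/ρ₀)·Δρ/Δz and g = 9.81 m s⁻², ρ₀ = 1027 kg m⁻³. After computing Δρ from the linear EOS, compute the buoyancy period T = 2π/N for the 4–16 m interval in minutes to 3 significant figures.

ΔT = -7.7 K, ΔS = -0.62 psu (deep − shallow).
Δρ/ρ₀ = −αΔT + βΔS = 1.617 × 10⁻³ − 4.588 × 10⁻⁴ = 1.1582 × 10⁻³, so Δρ ≈ 1.189 kg m⁻³.
N² = (g/ρ₀)·Δρ/Δz = g·(Δρ/ρ₀)/Δz = 9.81 × 1.1582 × 10⁻³ / 12 = 9.4683 × 10⁻⁴ s⁻².
N = √(9.4683 × 10⁻⁴) = 0.030771 rad s⁻¹ → T = 2π/N = 204.19 s = 3.4032 min ≈ 3.40 min.

3.40 min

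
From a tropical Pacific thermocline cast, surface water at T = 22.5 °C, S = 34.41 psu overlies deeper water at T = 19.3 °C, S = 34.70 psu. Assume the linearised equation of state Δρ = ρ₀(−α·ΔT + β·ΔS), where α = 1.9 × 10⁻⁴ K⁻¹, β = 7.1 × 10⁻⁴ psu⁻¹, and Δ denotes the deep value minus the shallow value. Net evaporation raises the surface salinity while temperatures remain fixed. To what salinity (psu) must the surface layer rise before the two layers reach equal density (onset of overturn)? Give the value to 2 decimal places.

35.56 psu

Neutral buoyancy requires −α(T_deep − T_surf) + β(S_deep − S_surf′) = 0.
S_surf′ = S_deep − (α/β)·ΔT = 34.70 − (1.9 × 10⁻⁴/7.1 × 10⁻⁴)·(-3.2) = 35.5563 psu.
Increase required: 35.5563 − 34.41 = 1.1463 psu.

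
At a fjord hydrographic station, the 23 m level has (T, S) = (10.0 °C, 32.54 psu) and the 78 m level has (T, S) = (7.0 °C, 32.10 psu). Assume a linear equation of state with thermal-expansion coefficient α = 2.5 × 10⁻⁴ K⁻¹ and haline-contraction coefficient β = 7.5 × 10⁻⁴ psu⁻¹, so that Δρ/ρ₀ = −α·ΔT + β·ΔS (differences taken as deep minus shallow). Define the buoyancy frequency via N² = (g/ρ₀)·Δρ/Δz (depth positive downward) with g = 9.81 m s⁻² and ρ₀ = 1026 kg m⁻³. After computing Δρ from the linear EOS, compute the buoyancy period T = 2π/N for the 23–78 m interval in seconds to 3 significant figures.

ΔT = -3.0 K, ΔS = -0.44 psu (deep − shallow).
Δρ/ρ₀ = −αΔT + βΔS = 7.50 × 10⁻⁴ − 3.30 × 10⁻⁴ = 4.20 × 10⁻⁴, so Δρ ≈ 0.4309 kg m⁻³.
N² = (g/ρ₀)·Δρ/Δz = g·(Δρ/ρ₀)/Δz = 9.81 × 4.20 × 10⁻⁴ / 55 = 7.4913 × 10⁻⁵ s⁻².
N = √(7.4913 × 10⁻⁵) = 8.6552 × 10⁻³ rad s⁻¹ → T = 2π/N = 725.94 s ≈ 726 s.

726 s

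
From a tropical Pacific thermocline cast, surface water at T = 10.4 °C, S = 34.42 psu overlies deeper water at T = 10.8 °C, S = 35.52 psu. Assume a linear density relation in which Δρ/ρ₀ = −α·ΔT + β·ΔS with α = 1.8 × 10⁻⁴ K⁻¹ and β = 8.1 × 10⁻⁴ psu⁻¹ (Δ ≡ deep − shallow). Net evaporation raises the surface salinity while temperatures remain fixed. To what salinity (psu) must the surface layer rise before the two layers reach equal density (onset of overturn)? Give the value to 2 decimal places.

35.43 psu

Neutral buoyancy requires −α(T_deep − T_surf) + β(S_deep − S_surf′) = 0.
S_surf′ = S_deep − (α/β)·ΔT = 35.52 − (1.8 × 10⁻⁴/8.1 × 10⁻⁴)·(+0.4) = 35.4311 psu.
Increase required: 35.4311 − 34.42 = 1.0111 psu.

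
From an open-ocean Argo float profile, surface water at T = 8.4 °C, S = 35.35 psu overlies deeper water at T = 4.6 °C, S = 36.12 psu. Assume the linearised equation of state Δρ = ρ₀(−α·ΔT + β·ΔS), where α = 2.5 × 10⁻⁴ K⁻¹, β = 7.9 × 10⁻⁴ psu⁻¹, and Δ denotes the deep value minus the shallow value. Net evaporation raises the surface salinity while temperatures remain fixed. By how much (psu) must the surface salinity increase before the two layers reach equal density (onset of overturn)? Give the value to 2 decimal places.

Neutral buoyancy requires −α(T_deep − T_surf) + β(S_deep − S_surf′) = 0.
S_surf′ = S_deep − (α/β)·ΔT = 36.12 − (2.5 × 10⁻⁴/7.9 × 10⁻⁴)·(-3.8) = 37.3225 psu.
Increase required: 37.3225 − 35.35 = 1.9725 psu.

1.97 psu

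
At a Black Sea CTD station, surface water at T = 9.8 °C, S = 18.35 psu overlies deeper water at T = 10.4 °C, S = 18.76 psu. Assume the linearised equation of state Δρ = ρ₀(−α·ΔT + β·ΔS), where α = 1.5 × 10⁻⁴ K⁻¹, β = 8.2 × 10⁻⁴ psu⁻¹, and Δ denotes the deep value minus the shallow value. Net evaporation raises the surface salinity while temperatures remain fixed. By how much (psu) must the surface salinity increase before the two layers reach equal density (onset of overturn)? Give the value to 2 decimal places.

Neutral buoyancy requires −α(T_deep − T_surf) + β(S_deep − S_surf′) = 0.
S_surf′ = S_deep − (α/β)·ΔT = 18.76 − (1.5 × 10⁻⁴/8.2 × 10⁻⁴)·(+0.6) = 18.6502 psu.
Increase required: 18.6502 − 18.35 = 0.3002 psu.

0.30 psu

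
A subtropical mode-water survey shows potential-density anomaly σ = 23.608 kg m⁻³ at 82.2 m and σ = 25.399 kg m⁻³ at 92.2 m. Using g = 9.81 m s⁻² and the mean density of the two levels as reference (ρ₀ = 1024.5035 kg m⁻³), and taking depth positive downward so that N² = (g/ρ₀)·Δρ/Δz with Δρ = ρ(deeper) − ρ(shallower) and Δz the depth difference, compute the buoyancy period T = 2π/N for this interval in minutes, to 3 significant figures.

2.53 min

Δρ = 1025.399 − 1023.608 = 1.791 kg m⁻³ over Δz = 92.2 − 82.2 = 10 m.
N² = (9.81/1024.5035) × (1.791/10) = 1.7149 × 10⁻³ s⁻².
N = √(1.7149 × 10⁻³) = 0.041411 rad s⁻¹, so T = 2π/N = 151.73 s = 2.5288 min ≈ 2.53 min.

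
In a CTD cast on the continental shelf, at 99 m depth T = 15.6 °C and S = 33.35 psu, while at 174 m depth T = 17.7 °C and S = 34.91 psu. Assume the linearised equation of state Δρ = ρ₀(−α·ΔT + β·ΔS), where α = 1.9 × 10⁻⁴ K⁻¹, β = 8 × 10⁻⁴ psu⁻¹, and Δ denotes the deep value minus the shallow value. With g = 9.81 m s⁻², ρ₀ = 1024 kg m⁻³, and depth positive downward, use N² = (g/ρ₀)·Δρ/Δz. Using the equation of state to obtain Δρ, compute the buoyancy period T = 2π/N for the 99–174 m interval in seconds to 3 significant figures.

ΔT = +2.1 K, ΔS = +1.56 psu (deep − shallow).
Δρ/ρ₀ = −αΔT + βΔS = -3.99 × 10⁻⁴ + 1.248 × 10⁻³ = 8.49 × 10⁻⁴, so Δρ ≈ 0.8694 kg m⁻³.
N² = (g/ρ₀)·Δρ/Δz = g·(Δρ/ρ₀)/Δz = 9.81 × 8.49 × 10⁻⁴ / 75 = 1.1105 × 10⁻⁴ s⁻².
N = √(1.1105 × 10⁻⁴) = 0.010538 rad s⁻¹ → T = 2π/N = 596.24 s ≈ 596 s.

596 s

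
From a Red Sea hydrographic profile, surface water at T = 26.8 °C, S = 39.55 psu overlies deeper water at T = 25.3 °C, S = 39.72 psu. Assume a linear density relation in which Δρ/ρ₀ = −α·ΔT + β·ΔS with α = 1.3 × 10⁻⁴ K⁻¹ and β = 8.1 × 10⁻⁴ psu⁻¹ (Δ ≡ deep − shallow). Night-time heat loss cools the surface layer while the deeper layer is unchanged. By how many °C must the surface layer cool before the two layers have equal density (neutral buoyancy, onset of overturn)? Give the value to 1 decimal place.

Neutral buoyancy requires Δρ = 0, i.e. −α(T_deep − T_surf′) + β(S_deep − S_surf) = 0.
T_surf′ = T_deep − (β/α)·ΔS = 25.3 − (8.1 × 10⁻⁴/1.3 × 10⁻⁴)·(+0.17) = 24.241 °C.
Cooling required: 26.8 − (24.241) = 2.559 °C.

2.6 °C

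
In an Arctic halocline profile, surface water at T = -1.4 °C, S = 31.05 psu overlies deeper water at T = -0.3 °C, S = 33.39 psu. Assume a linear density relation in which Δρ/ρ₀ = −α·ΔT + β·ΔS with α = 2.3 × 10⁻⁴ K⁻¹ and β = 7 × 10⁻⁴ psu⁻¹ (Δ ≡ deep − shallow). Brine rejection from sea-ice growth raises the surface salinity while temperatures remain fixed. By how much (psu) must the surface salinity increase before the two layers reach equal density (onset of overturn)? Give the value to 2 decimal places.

Neutral buoyancy requires −α(T_deep − T_surf) + β(S_deep − S_surf′) = 0.
S_surf′ = S_deep − (α/β)·ΔT = 33.39 − (2.3 × 10⁻⁴/7 × 10⁻⁴)·(+1.1) = 33.0286 psu.
Increase required: 33.0286 − 31.05 = 1.9786 psu.

1.98 psu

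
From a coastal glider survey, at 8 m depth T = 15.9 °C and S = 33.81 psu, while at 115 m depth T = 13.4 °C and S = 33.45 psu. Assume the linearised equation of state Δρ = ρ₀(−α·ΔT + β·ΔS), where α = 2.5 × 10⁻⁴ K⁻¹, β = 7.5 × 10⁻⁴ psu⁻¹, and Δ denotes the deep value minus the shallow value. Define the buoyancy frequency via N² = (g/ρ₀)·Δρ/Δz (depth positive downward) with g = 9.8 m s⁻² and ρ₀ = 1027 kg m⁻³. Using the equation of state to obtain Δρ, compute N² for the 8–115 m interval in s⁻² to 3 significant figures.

3.25 × 10⁻⁵ s⁻²

ΔT = -2.5 K, ΔS = -0.36 psu (deep − shallow).
Δρ/ρ₀ = −αΔT + βΔS = 6.25 × 10⁻⁴ − 2.70 × 10⁻⁴ = 3.55 × 10⁻⁴, so Δρ ≈ 0.3646 kg m⁻³.
N² = (g/ρ₀)·Δρ/Δz = g·(Δρ/ρ₀)/Δz = 9.8 × 3.55 × 10⁻⁴ / 107 = 3.2514 × 10⁻⁵ s⁻² ≈ 3.25 × 10⁻⁵ s⁻².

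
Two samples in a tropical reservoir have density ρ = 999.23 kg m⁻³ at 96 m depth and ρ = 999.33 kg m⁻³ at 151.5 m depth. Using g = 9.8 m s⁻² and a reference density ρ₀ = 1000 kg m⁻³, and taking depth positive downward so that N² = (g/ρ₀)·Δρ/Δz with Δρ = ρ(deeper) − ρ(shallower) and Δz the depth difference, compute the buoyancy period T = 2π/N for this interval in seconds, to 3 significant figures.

1.50 × 10³ s

Δρ = 999.33 − 999.23 = 0.10 kg m⁻³ over Δz = 151.5 − 96 = 55.5 m.
N² = (9.8/1000) × (0.10/55.5) = 1.7658 × 10⁻⁵ s⁻².
N = √(1.7658 × 10⁻⁵) = 4.2021 × 10⁻³ rad s⁻¹, so T = 2π/N = 1.4952 × 10³ s ≈ 1.50 × 10³ s.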